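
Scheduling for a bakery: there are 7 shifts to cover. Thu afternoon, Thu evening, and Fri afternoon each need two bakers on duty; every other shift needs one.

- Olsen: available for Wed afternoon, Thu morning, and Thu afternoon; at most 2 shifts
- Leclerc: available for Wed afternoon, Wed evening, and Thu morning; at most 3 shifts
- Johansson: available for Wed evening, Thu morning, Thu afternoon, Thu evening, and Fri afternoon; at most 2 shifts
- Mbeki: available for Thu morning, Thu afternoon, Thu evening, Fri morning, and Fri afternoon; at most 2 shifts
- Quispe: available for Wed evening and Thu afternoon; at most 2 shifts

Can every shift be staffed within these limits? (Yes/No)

No

Total capacity is 11 and 10 slots are needed, so capacity alone doesn't rule it out.
Shifts {Thu evening, Fri morning, Fri afternoon} need 5 worker-slots in total, but the bakers available for any of those shifts (Johansson and Mbeki) can supply at most 4 among them. So no valid schedule exists.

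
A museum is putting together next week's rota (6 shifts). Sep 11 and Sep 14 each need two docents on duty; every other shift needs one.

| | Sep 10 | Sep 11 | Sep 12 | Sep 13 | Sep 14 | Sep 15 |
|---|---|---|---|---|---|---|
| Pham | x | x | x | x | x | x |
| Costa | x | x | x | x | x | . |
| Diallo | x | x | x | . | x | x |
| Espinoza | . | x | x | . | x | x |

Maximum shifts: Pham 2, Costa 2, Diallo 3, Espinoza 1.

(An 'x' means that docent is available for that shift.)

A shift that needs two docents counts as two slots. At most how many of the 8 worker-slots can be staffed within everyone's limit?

Total capacity across all docents is 2+2+3+1 = 8, and 8 slots are needed, so at most 8 can be filled.
An assignment achieving 8: Sep 10→Pham, Sep 11→Costa+Diallo, Sep 12→Costa, Sep 13→Pham, Sep 14→Diallo+Espinoza, Sep 15→Diallo.
Loads: Pham 2/2, Costa 2/2, Diallo 3/3, Espinoza 1/1.

8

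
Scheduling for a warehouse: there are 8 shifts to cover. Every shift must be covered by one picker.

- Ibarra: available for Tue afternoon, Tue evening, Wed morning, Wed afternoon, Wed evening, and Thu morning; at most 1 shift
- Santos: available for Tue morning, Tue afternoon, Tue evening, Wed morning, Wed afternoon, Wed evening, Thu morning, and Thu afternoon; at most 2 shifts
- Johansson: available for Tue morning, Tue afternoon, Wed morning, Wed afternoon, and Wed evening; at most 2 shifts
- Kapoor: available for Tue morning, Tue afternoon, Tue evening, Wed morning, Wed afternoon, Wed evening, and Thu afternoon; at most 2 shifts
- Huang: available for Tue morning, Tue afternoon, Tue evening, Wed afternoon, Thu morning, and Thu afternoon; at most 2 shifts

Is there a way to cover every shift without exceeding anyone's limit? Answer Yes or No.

One valid schedule: Tue morning→Santos, Tue afternoon→Kapoor, Tue evening→Kapoor, Wed morning→Johansson, Wed afternoon→Huang, Wed evening→Johansson, Thu morning→Ibarra, Thu afternoon→Santos.
Loads: Ibarra 1/1, Santos 2/2, Johansson 2/2, Kapoor 2/2, Huang 1/2 — all within limits.

Yes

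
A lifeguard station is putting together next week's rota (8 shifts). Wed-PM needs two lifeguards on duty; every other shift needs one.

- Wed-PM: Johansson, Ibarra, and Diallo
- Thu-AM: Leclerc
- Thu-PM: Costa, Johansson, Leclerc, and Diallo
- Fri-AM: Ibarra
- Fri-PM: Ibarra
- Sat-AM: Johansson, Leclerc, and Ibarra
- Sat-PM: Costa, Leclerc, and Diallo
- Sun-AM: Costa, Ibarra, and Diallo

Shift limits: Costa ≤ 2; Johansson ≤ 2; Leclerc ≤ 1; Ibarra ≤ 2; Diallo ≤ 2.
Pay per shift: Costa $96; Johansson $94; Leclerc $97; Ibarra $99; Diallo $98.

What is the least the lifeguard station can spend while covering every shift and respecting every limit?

Thu-AM can only be covered by Leclerc, so that assignment is forced.
Fri-AM can only be covered by Ibarra, so that assignment is forced.
Fri-PM can only be covered by Ibarra, so that assignment is forced.
Picking the cheapest available lifeguard for each shift independently would cost $867, but that ignores the shift limits.
An optimal schedule: Wed-PM→Johansson+Diallo, Thu-AM→Leclerc, Thu-PM→Diallo, Fri-AM→Ibarra, Fri-PM→Ibarra, Sat-AM→Johansson, Sat-PM→Costa, Sun-AM→Costa.
Total: 94 + 98 + 97 + 98 + 99 + 99 + 94 + 96 + 96 = $871.

$871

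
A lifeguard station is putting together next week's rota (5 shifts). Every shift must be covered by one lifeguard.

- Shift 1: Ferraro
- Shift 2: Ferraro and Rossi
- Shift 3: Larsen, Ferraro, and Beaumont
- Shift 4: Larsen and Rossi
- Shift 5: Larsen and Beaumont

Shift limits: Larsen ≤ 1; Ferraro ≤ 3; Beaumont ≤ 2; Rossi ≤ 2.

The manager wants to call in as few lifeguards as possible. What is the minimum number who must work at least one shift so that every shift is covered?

5 slots to fill and no one can take more than 3, so at least ⌈5/3⌉ = 2 lifeguards are needed.
Shifts {Shift 1, Shift 4, Shift 5} need 3 slots, but among the lifeguards available for them (Larsen, Ferraro, Beaumont, and Rossi) any 2 together supply at most 2. So 2 lifeguards are not enough.
Larsen, Ferraro, and Beaumont alone can cover everything: Shift 1→Ferraro, Shift 2→Ferraro, Shift 3→Ferraro, Shift 4→Larsen, Shift 5→Beaumont.

3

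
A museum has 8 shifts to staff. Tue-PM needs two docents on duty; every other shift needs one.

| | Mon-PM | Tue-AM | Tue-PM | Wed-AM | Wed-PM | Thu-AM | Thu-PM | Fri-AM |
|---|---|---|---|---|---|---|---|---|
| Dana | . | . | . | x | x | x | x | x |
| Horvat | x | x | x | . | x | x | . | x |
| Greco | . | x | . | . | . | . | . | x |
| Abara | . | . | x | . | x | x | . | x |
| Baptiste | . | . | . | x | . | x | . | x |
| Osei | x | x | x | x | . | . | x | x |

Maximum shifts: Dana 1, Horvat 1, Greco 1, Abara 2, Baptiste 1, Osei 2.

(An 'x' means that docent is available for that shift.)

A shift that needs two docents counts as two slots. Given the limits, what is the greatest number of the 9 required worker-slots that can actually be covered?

Total capacity across all docents is 1+1+1+2+1+2 = 8, and 9 slots are needed, so at most 8 can be filled.
An assignment achieving 8: Mon-PM→Horvat, Tue-AM→Greco, Tue-PM→Abara+Osei, Wed-AM→Baptiste, Wed-PM→Abara, Thu-PM→Dana, Fri-AM→Osei.
Loads: Dana 1/1, Horvat 1/1, Greco 1/1, Abara 2/2, Baptiste 1/1, Osei 2/2.

8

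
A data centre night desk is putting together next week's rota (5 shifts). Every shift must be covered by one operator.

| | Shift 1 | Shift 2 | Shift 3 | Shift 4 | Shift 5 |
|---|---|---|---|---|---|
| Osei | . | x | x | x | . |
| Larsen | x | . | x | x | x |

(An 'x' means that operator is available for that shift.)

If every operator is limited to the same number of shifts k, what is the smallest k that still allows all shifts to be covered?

3

With 2 operators and 5 worker-slots to fill, someone must work at least ⌈5/2⌉ = 3 shifts, so k ≥ 3.
k = 3 works: Shift 1→Larsen, Shift 2→Osei, Shift 3→Osei, Shift 4→Osei, Shift 5→Larsen.
Loads: Osei 3, Larsen 2 — all ≤ 3.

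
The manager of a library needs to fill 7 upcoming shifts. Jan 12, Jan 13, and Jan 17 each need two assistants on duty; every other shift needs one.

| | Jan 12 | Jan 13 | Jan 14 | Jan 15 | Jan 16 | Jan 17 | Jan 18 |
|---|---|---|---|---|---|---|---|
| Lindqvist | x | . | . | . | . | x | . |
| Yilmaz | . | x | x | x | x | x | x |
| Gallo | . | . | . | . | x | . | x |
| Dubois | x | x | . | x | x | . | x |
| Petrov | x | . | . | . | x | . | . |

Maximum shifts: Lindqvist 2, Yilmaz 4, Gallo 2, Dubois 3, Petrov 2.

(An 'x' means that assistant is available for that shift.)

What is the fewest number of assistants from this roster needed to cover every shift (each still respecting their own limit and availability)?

4

10 slots to fill and no one can take more than 4, so at least ⌈10/4⌉ = 3 assistants are needed.
Any 3 assistants together have capacity at most 4+3+2 = 9 < 10 slots, so 3 can never suffice.
Lindqvist, Yilmaz, Gallo, and Dubois alone can cover everything: Jan 12→Lindqvist+Dubois, Jan 13→Yilmaz+Dubois, Jan 14→Yilmaz, Jan 15→Yilmaz, Jan 16→Gallo, Jan 17→Lindqvist+Yilmaz, Jan 18→Gallo.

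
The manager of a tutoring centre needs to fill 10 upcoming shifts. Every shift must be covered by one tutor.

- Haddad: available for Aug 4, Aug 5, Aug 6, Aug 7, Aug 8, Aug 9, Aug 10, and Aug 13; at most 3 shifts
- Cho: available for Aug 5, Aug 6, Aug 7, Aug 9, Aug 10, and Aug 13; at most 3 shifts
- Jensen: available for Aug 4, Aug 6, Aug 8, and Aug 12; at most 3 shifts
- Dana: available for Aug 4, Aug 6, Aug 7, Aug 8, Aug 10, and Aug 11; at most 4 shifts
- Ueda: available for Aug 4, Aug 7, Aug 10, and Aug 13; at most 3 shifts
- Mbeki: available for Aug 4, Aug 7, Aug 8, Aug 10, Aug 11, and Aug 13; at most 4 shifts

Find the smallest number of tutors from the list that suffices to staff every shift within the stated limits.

10 slots to fill and no one can take more than 4, so at least ⌈10/4⌉ = 3 tutors are needed.
Haddad, Jensen, and Dana alone can cover everything: Aug 4→Jensen, Aug 5→Haddad, Aug 6→Jensen, Aug 7→Dana, Aug 8→Dana, Aug 9→Haddad, Aug 10→Dana, Aug 11→Dana, Aug 12→Jensen, Aug 13→Haddad.

3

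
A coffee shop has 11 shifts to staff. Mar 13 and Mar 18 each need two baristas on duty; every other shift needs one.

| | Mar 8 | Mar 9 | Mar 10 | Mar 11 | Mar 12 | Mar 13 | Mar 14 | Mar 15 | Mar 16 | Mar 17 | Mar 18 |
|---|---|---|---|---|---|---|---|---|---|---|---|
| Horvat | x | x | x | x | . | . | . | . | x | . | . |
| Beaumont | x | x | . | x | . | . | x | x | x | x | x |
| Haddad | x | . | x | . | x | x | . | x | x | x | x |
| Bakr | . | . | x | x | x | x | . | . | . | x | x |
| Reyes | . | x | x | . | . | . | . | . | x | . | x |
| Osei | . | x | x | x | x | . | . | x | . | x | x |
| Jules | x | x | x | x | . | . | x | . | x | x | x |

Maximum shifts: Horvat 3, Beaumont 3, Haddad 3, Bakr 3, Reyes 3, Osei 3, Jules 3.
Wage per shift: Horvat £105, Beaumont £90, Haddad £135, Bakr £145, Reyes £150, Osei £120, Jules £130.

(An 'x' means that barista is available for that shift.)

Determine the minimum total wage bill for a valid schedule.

£1485

Mar 13 can only be covered by Haddad and Bakr, so that assignment is forced.
Picking the cheapest available barista for each shift independently would cost £1345, but that ignores the shift limits.
An optimal schedule: Mar 8→Beaumont, Mar 9→Horvat, Mar 10→Jules, Mar 11→Horvat, Mar 12→Osei, Mar 13→Haddad+Bakr, Mar 14→Beaumont, Mar 15→Beaumont, Mar 16→Horvat, Mar 17→Osei, Mar 18→Osei+Jules.
Total: 90 + 105 + 130 + 105 + 120 + 135 + 145 + 90 + 90 + 105 + 120 + 120 + 130 = £1485.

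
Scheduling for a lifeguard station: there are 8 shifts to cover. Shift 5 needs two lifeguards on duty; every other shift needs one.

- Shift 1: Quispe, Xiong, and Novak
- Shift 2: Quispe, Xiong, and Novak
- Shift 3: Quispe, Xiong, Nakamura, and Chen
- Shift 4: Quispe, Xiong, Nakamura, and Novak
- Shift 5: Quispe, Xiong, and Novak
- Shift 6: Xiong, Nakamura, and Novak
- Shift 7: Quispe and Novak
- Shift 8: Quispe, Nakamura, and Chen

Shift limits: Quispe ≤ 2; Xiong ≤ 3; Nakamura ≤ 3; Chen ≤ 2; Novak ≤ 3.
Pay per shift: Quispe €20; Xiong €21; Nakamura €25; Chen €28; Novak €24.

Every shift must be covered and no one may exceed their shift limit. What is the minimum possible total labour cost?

€200

Picking the cheapest available lifeguard for each shift independently would cost €182, but that ignores the shift limits.
An optimal schedule: Shift 1→Quispe, Shift 2→Xiong, Shift 3→Xiong, Shift 4→Novak, Shift 5→Xiong+Novak, Shift 6→Novak, Shift 7→Quispe, Shift 8→Nakamura.
Total: 20 + 21 + 21 + 24 + 21 + 24 + 24 + 20 + 25 = €200.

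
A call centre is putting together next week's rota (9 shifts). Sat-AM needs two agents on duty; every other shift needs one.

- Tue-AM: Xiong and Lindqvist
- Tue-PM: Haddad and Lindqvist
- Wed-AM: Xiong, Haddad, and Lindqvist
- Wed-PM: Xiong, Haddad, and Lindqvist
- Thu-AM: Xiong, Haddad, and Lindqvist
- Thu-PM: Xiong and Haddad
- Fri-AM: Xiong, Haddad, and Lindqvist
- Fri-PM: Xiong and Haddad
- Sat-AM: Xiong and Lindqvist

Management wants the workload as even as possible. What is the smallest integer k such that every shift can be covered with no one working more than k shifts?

With 3 agents and 10 worker-slots to fill, someone must work at least ⌈10/3⌉ = 4 shifts, so k ≥ 4.
k = 4 works: Tue-AM→Xiong, Tue-PM→Haddad, Wed-AM→Haddad, Wed-PM→Haddad, Thu-AM→Haddad, Thu-PM→Xiong, Fri-AM→Lindqvist, Fri-PM→Xiong, Sat-AM→Xiong+Lindqvist.
Loads: Xiong 4, Haddad 4, Lindqvist 2 — all ≤ 4.

4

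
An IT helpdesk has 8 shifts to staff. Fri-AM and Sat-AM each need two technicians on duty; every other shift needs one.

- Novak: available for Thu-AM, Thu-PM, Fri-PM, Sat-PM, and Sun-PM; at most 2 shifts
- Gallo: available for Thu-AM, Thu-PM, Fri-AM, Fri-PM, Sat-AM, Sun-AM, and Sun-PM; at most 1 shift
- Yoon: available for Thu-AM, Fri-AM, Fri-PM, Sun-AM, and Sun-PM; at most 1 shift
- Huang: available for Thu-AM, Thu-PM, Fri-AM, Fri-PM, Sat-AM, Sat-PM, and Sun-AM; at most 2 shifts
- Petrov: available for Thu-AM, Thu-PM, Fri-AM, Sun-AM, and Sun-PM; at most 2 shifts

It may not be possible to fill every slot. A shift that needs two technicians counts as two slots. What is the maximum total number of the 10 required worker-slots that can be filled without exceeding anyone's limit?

8

Total capacity across all technicians is 2+1+1+2+2 = 8, and 10 slots are needed, so at most 8 can be filled.
An assignment achieving 8: Thu-PM→Novak, Fri-AM→Yoon+Huang, Sat-AM→Gallo+Huang, Sat-PM→Novak, Sun-AM→Petrov, Sun-PM→Petrov.
Loads: Novak 2/2, Gallo 1/1, Yoon 1/1, Huang 2/2, Petrov 2/2.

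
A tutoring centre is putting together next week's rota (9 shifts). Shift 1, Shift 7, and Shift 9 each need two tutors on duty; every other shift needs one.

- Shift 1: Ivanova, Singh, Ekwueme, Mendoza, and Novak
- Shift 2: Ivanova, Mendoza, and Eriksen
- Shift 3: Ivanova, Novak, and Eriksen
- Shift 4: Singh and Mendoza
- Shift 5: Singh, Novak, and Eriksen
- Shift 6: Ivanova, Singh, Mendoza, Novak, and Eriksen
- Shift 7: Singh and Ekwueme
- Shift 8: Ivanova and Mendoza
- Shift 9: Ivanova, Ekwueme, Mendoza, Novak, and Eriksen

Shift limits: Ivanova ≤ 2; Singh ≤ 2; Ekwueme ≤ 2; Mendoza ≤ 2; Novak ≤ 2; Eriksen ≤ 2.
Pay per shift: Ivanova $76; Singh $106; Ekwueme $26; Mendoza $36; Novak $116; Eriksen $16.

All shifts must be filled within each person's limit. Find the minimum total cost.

$752

Shift 7 can only be covered by Singh and Ekwueme, so that assignment is forced.
Picking the cheapest available tutor for each shift independently would cost $372, but that ignores the shift limits.
An optimal schedule: Shift 1→Ekwueme+Mendoza, Shift 2→Ivanova, Shift 3→Novak, Shift 4→Singh, Shift 5→Novak, Shift 6→Eriksen, Shift 7→Singh+Ekwueme, Shift 8→Ivanova, Shift 9→Mendoza+Eriksen.
Total: 26 + 36 + 76 + 116 + 106 + 116 + 16 + 106 + 26 + 76 + 36 + 16 = $752.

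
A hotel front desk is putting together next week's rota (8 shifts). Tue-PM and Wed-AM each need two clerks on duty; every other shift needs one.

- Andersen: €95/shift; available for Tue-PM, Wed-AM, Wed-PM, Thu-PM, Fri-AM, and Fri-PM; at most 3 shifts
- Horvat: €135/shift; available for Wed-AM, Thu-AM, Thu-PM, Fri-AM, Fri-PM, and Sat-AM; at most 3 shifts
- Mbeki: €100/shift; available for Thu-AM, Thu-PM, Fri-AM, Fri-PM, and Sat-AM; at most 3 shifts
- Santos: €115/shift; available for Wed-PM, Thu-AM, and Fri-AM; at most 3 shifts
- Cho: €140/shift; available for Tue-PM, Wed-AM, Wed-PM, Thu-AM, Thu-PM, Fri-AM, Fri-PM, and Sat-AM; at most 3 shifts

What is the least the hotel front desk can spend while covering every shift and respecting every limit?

€1090

Tue-PM can only be covered by Andersen and Cho, so that assignment is forced.
Picking the cheapest available clerk for each shift independently would cost €1045, but that ignores the shift limits.
An optimal schedule: Tue-PM→Andersen+Cho, Wed-AM→Andersen+Horvat, Wed-PM→Andersen, Thu-AM→Santos, Thu-PM→Mbeki, Fri-AM→Santos, Fri-PM→Mbeki, Sat-AM→Mbeki.
Total: 95 + 140 + 95 + 135 + 95 + 115 + 100 + 115 + 100 + 100 = €1090.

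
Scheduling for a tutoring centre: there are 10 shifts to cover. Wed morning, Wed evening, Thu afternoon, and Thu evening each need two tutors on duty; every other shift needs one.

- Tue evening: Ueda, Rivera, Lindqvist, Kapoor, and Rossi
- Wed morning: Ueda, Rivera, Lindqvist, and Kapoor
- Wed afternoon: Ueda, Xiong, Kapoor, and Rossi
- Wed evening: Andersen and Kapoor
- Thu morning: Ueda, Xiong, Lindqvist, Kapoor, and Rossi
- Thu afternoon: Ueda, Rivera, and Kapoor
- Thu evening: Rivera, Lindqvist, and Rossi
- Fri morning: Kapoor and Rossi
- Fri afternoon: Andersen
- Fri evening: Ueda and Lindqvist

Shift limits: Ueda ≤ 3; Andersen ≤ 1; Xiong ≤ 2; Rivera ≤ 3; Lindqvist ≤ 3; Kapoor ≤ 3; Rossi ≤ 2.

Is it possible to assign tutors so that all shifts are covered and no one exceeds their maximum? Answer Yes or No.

Total capacity is 17 and 14 slots are needed, so capacity alone doesn't rule it out.
Shifts {Wed evening, Fri afternoon} need 3 worker-slots in total, but the tutors available for any of those shifts (Andersen and Kapoor) can supply at most 2 among them. So no valid schedule exists.

No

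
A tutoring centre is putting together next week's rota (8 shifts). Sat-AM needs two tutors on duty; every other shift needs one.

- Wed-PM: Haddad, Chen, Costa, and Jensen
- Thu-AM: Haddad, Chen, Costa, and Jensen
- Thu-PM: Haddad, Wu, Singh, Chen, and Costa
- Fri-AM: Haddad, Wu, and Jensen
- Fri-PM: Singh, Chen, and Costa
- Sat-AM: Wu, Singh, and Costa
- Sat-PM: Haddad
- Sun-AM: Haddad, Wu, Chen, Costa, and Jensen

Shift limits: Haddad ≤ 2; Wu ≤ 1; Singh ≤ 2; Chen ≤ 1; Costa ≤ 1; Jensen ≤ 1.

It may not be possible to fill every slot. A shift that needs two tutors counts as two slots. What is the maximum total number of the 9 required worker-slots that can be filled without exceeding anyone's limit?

Total capacity across all tutors is 2+1+2+1+1+1 = 8, and 9 slots are needed, so at most 8 can be filled.
An assignment achieving 8: Wed-PM→Chen, Thu-AM→Costa, Fri-AM→Haddad, Fri-PM→Singh, Sat-AM→Wu+Singh, Sat-PM→Haddad, Sun-AM→Jensen.
Loads: Haddad 2/2, Wu 1/1, Singh 2/2, Chen 1/1, Costa 1/1, Jensen 1/1.

8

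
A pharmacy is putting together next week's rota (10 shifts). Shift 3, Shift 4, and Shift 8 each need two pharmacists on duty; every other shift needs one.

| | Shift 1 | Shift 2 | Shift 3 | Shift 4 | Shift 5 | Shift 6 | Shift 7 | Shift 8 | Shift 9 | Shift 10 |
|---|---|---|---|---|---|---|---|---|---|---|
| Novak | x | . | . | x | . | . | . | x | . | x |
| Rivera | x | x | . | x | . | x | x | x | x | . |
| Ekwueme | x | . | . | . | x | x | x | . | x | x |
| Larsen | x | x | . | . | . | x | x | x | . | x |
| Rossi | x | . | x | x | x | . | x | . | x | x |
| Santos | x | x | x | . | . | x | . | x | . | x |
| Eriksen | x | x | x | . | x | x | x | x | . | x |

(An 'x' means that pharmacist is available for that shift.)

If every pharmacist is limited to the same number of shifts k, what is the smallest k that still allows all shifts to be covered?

With 7 pharmacists and 13 worker-slots to fill, someone must work at least ⌈13/7⌉ = 2 shifts, so k ≥ 2.
k = 2 works: Shift 1→Rossi, Shift 2→Larsen, Shift 3→Rossi+Santos, Shift 4→Novak+Rivera, Shift 5→Ekwueme, Shift 6→Ekwueme, Shift 7→Larsen, Shift 8→Santos+Eriksen, Shift 9→Rivera, Shift 10→Novak.
Loads: Novak 2, Rivera 2, Ekwueme 2, Larsen 2, Rossi 2, Santos 2, Eriksen 1 — all ≤ 2.

2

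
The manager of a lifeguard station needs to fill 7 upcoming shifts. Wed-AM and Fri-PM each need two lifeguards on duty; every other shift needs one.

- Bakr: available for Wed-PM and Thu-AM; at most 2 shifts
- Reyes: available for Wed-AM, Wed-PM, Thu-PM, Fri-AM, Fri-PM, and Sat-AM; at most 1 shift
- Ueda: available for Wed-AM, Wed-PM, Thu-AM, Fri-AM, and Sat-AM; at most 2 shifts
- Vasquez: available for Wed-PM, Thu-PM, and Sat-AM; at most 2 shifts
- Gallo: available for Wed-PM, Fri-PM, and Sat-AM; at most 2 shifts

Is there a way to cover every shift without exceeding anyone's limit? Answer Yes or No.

Total capacity is 9 and 9 slots are needed, so capacity alone doesn't rule it out.
Shifts {Wed-AM, Fri-PM} need 4 worker-slots in total, but the lifeguards available for any of those shifts (Reyes, Ueda, and Gallo) can supply at most 3 among them. So no valid schedule exists.

No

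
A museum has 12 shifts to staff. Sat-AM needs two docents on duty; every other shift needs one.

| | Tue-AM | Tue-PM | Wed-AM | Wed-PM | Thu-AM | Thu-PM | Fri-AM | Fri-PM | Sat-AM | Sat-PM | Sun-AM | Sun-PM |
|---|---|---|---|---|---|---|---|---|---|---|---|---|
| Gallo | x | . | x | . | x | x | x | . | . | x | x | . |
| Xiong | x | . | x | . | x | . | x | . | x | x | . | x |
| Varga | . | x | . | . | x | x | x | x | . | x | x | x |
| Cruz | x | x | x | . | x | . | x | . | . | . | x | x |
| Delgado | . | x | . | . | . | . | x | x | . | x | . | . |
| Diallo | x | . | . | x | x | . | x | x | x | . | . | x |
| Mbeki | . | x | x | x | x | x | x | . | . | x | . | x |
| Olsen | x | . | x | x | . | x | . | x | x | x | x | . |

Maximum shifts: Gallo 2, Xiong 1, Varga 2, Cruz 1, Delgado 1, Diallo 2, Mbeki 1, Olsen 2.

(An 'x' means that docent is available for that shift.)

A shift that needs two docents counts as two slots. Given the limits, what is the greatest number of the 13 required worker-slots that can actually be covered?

Total capacity across all docents is 2+1+2+1+1+2+1+2 = 12, and 13 slots are needed, so at most 12 can be filled.
An assignment achieving 12: Tue-AM→Cruz, Tue-PM→Varga, Wed-AM→Olsen, Wed-PM→Diallo, Thu-PM→Gallo, Fri-AM→Delgado, Fri-PM→Varga, Sat-AM→Xiong+Diallo, Sat-PM→Olsen, Sun-AM→Gallo, Sun-PM→Mbeki.
Loads: Gallo 2/2, Xiong 1/1, Varga 2/2, Cruz 1/1, Delgado 1/1, Diallo 2/2, Mbeki 1/1, Olsen 2/2.

12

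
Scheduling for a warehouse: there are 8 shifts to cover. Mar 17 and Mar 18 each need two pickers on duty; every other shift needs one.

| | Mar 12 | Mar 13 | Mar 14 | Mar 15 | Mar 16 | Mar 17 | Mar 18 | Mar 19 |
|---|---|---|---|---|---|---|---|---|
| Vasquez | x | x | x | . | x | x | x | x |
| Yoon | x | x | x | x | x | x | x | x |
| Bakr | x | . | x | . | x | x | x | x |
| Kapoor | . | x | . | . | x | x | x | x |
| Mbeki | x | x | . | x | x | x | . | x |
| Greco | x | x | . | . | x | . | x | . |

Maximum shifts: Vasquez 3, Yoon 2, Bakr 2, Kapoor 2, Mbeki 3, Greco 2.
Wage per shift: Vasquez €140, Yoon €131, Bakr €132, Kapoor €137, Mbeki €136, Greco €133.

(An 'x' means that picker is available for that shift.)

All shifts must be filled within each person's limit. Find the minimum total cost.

€1337

Picking the cheapest available picker for each shift independently would cost €1312, but that ignores the shift limits.
An optimal schedule: Mar 12→Bakr, Mar 13→Greco, Mar 14→Yoon, Mar 15→Yoon, Mar 16→Mbeki, Mar 17→Bakr+Mbeki, Mar 18→Greco+Kapoor, Mar 19→Mbeki.
Total: 132 + 133 + 131 + 131 + 136 + 132 + 136 + 133 + 137 + 136 = €1337.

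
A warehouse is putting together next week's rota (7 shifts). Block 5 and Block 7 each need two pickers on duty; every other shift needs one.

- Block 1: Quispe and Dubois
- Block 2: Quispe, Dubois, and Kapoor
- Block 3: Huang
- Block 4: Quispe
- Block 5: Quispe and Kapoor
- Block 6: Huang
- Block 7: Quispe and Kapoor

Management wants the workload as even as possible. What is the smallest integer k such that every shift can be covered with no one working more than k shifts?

With 4 pickers and 9 worker-slots to fill, someone must work at least ⌈9/4⌉ = 3 shifts, so k ≥ 3.
k = 3 works: Block 1→Dubois, Block 2→Dubois, Block 3→Huang, Block 4→Quispe, Block 5→Quispe+Kapoor, Block 6→Huang, Block 7→Quispe+Kapoor.
Loads: Quispe 3, Dubois 2, Kapoor 2, Huang 2 — all ≤ 3.

3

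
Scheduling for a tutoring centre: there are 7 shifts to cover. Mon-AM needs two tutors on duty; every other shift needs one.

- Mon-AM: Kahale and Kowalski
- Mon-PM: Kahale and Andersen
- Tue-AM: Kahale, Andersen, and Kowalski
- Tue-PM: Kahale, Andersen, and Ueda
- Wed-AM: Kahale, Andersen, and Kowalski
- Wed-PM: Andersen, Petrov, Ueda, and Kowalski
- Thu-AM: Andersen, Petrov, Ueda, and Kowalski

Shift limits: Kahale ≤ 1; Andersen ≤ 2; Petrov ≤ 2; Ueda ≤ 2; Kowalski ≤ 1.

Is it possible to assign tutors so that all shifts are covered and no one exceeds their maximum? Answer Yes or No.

Total capacity is 8 and 8 slots are needed, so capacity alone doesn't rule it out.
Shifts {Mon-AM, Mon-PM, Tue-AM, Wed-AM} need 5 worker-slots in total, but the tutors available for any of those shifts (Kahale, Andersen, and Kowalski) can supply at most 4 among them. So no valid schedule exists.

No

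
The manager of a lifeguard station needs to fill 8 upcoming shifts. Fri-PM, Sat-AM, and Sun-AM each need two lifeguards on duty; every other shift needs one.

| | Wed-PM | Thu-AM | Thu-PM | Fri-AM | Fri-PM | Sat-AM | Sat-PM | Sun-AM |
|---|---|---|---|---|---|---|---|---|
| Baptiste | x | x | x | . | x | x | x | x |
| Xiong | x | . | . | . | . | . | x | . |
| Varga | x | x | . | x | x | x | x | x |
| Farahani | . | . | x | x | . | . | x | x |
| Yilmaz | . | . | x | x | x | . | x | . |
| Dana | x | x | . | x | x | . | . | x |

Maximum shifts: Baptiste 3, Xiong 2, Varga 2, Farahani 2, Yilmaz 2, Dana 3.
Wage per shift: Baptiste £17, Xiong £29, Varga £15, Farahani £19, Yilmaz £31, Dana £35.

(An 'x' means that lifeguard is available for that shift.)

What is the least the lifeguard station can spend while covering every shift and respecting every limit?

£239

Sat-AM can only be covered by Baptiste and Varga, so that assignment is forced.
Picking the cheapest available lifeguard for each shift independently would cost £173, but that ignores the shift limits.
An optimal schedule: Wed-PM→Xiong, Thu-AM→Varga, Thu-PM→Farahani, Fri-AM→Yilmaz, Fri-PM→Baptiste+Yilmaz, Sat-AM→Varga+Baptiste, Sat-PM→Xiong, Sun-AM→Baptiste+Farahani.
Total: 29 + 15 + 19 + 31 + 17 + 31 + 15 + 17 + 29 + 17 + 19 = £239.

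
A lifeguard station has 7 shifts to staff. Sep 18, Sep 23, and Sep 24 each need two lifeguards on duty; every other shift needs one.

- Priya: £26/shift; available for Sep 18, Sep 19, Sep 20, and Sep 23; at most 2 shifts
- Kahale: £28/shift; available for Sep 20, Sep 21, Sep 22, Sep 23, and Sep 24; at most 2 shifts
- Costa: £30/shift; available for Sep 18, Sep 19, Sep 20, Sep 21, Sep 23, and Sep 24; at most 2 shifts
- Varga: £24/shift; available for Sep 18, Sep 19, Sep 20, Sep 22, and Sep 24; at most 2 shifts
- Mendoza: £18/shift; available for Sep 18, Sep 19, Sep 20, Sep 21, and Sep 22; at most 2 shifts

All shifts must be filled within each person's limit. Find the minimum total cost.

£252

Picking the cheapest available lifeguard for each shift independently would cost £220, but that ignores the shift limits.
An optimal schedule: Sep 18→Varga+Mendoza, Sep 19→Priya, Sep 20→Mendoza, Sep 21→Kahale, Sep 22→Kahale, Sep 23→Priya+Costa, Sep 24→Costa+Varga.
Total: 24 + 18 + 26 + 18 + 28 + 28 + 26 + 30 + 30 + 24 = £252.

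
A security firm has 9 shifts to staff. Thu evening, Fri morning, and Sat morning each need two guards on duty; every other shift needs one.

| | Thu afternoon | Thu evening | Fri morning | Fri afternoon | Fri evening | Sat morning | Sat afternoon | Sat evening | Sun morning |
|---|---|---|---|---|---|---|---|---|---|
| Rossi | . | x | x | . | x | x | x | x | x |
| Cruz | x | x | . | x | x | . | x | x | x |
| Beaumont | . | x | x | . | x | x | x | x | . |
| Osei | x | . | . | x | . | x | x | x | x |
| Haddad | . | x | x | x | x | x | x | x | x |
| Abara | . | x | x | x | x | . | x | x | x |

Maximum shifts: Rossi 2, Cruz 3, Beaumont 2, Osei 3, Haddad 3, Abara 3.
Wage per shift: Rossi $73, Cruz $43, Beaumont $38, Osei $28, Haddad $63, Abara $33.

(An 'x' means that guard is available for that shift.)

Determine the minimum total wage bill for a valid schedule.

$451

Picking the cheapest available guard for each shift independently would cost $381, but that ignores the shift limits.
An optimal schedule: Thu afternoon→Osei, Thu evening→Abara+Cruz, Fri morning→Abara+Beaumont, Fri afternoon→Osei, Fri evening→Abara, Sat morning→Beaumont+Haddad, Sat afternoon→Cruz, Sat evening→Cruz, Sun morning→Osei.
Total: 28 + 33 + 43 + 33 + 38 + 28 + 33 + 38 + 63 + 43 + 43 + 28 = $451.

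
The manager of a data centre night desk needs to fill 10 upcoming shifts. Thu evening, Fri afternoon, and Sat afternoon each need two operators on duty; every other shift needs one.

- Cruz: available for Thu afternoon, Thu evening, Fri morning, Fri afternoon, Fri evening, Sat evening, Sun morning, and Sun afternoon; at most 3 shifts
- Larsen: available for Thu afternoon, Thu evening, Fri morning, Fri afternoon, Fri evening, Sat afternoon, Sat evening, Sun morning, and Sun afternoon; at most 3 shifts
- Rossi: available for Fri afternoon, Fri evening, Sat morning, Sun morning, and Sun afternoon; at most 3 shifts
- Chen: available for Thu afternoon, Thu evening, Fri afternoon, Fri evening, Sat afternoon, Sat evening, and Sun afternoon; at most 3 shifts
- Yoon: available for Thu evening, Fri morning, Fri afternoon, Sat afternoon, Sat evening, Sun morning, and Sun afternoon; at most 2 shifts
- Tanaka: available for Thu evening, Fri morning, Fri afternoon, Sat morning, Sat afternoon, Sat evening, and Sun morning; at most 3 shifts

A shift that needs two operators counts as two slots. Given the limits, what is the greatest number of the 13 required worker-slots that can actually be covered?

13

Total capacity across all operators is 3+3+3+3+2+3 = 17, and 13 slots are needed, so at most 13 can be filled.
An assignment achieving 13: Thu afternoon→Cruz, Thu evening→Larsen+Chen, Fri morning→Cruz, Fri afternoon→Chen+Yoon, Fri evening→Cruz, Sat morning→Rossi, Sat afternoon→Larsen+Chen, Sat evening→Larsen, Sun morning→Rossi, Sun afternoon→Rossi.
Loads: Cruz 3/3, Larsen 3/3, Rossi 3/3, Chen 3/3, Yoon 1/2, Tanaka 0/3.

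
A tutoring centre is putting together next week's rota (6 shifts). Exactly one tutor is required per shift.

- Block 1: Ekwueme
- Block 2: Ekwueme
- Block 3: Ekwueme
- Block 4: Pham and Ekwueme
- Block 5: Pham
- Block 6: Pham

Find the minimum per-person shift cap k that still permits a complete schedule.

3

With 2 tutors and 6 worker-slots to fill, someone must work at least ⌈6/2⌉ = 3 shifts, so k ≥ 3.
k = 3 works: Block 1→Ekwueme, Block 2→Ekwueme, Block 3→Ekwueme, Block 4→Pham, Block 5→Pham, Block 6→Pham.
Loads: Pham 3, Ekwueme 3 — all ≤ 3.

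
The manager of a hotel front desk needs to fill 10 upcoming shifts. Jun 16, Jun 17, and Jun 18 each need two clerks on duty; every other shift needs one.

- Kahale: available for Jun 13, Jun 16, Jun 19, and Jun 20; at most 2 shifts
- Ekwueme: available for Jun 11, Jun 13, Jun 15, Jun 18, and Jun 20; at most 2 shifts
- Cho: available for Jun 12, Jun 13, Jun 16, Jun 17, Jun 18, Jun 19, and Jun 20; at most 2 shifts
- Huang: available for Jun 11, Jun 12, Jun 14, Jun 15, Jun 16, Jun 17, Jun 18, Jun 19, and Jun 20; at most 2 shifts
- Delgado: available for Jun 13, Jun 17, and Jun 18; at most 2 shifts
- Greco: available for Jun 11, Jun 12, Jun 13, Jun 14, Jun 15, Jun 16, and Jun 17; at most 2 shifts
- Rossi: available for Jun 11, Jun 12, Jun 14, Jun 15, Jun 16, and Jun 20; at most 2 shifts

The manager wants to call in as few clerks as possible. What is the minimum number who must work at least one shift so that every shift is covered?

7

13 slots to fill and no one can take more than 2, so at least ⌈13/2⌉ = 7 clerks are needed.
Kahale, Ekwueme, Cho, Huang, Delgado, Greco, and Rossi alone can cover everything: Jun 11→Ekwueme, Jun 12→Cho, Jun 13→Kahale, Jun 14→Huang, Jun 15→Ekwueme, Jun 16→Greco+Rossi, Jun 17→Delgado+Greco, Jun 18→Huang+Delgado, Jun 19→Kahale, Jun 20→Cho.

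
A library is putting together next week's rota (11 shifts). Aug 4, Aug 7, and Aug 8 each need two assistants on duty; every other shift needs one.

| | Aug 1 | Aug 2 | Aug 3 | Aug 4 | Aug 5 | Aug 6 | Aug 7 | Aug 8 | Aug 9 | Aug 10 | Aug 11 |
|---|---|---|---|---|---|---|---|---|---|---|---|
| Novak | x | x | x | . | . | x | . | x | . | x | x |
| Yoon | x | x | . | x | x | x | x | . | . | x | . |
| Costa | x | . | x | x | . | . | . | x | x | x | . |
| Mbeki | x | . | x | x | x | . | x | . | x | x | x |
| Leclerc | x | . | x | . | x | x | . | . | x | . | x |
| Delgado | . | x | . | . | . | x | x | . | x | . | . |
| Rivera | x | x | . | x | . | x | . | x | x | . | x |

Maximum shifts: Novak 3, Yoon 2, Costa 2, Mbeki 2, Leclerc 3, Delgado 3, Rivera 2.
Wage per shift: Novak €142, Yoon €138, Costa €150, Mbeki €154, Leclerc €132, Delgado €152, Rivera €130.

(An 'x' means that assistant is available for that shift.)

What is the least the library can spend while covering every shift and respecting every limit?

€1962

Picking the cheapest available assistant for each shift independently would cost €1882, but that ignores the shift limits.
An optimal schedule: Aug 1→Costa, Aug 2→Rivera, Aug 3→Leclerc, Aug 4→Yoon+Costa, Aug 5→Leclerc, Aug 6→Novak, Aug 7→Yoon+Delgado, Aug 8→Rivera+Novak, Aug 9→Delgado, Aug 10→Novak, Aug 11→Leclerc.
Total: 150 + 130 + 132 + 138 + 150 + 132 + 142 + 138 + 152 + 130 + 142 + 152 + 142 + 132 = €1962.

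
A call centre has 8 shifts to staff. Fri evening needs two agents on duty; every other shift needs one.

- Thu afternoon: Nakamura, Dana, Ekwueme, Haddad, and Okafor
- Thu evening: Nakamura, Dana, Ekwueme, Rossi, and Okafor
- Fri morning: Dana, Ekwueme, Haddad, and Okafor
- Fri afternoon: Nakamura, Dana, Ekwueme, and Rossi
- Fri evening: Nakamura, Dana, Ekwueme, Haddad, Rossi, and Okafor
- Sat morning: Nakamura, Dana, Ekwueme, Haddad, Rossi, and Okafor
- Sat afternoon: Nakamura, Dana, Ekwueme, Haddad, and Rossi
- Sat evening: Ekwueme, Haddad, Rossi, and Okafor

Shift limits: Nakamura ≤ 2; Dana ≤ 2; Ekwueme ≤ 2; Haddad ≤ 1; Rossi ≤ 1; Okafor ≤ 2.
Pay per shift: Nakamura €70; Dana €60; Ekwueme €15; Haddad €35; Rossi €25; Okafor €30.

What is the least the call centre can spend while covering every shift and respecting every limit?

€340

Picking the cheapest available agent for each shift independently would cost €145, but that ignores the shift limits.
An optimal schedule: Thu afternoon→Okafor, Thu evening→Okafor, Fri morning→Ekwueme, Fri afternoon→Ekwueme, Fri evening→Dana+Nakamura, Sat morning→Dana, Sat afternoon→Haddad, Sat evening→Rossi.
Total: 30 + 30 + 15 + 15 + 60 + 70 + 60 + 35 + 25 = €340.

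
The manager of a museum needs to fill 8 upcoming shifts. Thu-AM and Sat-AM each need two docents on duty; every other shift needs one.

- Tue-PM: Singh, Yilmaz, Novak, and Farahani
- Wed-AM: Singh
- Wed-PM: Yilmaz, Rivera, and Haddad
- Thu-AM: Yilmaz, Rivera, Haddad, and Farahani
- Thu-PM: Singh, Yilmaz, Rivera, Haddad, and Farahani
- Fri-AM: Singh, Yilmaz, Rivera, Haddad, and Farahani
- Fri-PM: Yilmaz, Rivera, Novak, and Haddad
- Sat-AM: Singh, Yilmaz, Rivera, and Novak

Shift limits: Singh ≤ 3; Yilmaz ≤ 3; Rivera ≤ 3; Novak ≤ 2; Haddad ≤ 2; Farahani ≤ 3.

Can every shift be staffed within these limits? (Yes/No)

Yes

Wed-AM can only be covered by Singh, so that assignment is forced.
One valid schedule: Tue-PM→Singh, Wed-AM→Singh, Wed-PM→Yilmaz, Thu-AM→Rivera+Haddad, Thu-PM→Singh, Fri-AM→Yilmaz, Fri-PM→Yilmaz, Sat-AM→Rivera+Novak.
Loads: Singh 3/3, Yilmaz 3/3, Rivera 2/3, Novak 1/2, Haddad 1/2, Farahani 0/3 — all within limits.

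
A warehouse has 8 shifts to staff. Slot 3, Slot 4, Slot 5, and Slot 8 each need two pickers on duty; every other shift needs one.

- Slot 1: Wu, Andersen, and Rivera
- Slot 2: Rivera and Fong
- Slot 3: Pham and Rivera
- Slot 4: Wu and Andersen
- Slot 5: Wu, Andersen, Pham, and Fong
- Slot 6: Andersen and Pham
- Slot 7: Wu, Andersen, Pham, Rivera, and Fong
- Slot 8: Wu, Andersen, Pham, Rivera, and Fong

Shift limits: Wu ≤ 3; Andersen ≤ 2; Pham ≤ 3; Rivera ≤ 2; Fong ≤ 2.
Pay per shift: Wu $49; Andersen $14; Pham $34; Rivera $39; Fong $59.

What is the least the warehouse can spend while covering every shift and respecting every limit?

$473

Slot 3 can only be covered by Pham and Rivera, so that assignment is forced.
Slot 4 can only be covered by Wu and Andersen, so that assignment is forced.
Picking the cheapest available picker for each shift independently would cost $313, but that ignores the shift limits.
An optimal schedule: Slot 1→Wu, Slot 2→Rivera, Slot 3→Pham+Rivera, Slot 4→Wu+Andersen, Slot 5→Pham+Fong, Slot 6→Andersen, Slot 7→Wu, Slot 8→Pham+Fong.
Total: 49 + 39 + 34 + 39 + 49 + 14 + 34 + 59 + 14 + 49 + 34 + 59 = $473.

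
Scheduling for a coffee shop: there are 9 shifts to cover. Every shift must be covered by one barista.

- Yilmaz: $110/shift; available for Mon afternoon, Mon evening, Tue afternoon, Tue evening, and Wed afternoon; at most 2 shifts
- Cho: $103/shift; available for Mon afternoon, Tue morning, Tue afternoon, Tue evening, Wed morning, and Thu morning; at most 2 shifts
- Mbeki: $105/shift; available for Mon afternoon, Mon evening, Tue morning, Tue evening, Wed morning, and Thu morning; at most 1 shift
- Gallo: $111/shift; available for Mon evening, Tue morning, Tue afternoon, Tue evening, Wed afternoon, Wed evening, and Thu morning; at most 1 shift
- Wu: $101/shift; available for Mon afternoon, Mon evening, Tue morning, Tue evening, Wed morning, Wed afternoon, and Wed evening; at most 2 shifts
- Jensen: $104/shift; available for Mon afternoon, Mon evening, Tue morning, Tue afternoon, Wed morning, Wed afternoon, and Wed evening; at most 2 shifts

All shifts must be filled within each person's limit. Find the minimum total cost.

$941

Picking the cheapest available barista for each shift independently would cost $913, but that ignores the shift limits.
An optimal schedule: Mon afternoon→Jensen, Mon evening→Yilmaz, Tue morning→Mbeki, Tue afternoon→Cho, Tue evening→Yilmaz, Wed morning→Wu, Wed afternoon→Jensen, Wed evening→Wu, Thu morning→Cho.
Total: 104 + 110 + 105 + 103 + 110 + 101 + 104 + 101 + 103 = $941.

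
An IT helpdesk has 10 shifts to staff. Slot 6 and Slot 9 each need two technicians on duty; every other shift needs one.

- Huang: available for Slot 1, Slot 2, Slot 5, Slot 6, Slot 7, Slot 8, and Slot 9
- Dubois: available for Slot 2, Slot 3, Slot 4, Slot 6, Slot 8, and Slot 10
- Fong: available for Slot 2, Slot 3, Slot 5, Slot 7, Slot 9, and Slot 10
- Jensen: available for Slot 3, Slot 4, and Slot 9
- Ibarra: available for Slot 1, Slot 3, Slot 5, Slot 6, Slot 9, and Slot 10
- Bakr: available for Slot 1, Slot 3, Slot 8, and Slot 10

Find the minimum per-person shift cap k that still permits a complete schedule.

2

With 6 technicians and 12 worker-slots to fill, someone must work at least ⌈12/6⌉ = 2 shifts, so k ≥ 2.
k = 2 works: Slot 1→Huang, Slot 2→Fong, Slot 3→Jensen, Slot 4→Dubois, Slot 5→Fong, Slot 6→Dubois+Ibarra, Slot 7→Huang, Slot 8→Bakr, Slot 9→Jensen+Ibarra, Slot 10→Bakr.
Loads: Huang 2, Dubois 2, Fong 2, Jensen 2, Ibarra 2, Bakr 2 — all ≤ 2.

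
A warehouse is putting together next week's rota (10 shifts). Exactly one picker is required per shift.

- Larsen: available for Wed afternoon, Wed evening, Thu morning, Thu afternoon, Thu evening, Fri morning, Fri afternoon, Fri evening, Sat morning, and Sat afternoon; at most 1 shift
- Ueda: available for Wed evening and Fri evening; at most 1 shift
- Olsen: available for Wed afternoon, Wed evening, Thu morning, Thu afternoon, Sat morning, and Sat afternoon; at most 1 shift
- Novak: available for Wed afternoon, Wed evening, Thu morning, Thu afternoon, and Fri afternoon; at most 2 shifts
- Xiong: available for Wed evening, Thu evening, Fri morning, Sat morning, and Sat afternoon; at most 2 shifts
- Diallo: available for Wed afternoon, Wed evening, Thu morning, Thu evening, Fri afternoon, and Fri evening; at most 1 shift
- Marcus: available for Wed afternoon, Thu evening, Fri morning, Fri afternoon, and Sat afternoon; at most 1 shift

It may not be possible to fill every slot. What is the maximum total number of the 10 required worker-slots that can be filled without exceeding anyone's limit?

Total capacity across all pickers is 1+1+1+2+2+1+1 = 9, and 10 slots are needed, so at most 9 can be filled.
An assignment achieving 9: Wed afternoon→Diallo, Thu morning→Novak, Thu afternoon→Larsen, Thu evening→Xiong, Fri morning→Xiong, Fri afternoon→Novak, Fri evening→Ueda, Sat morning→Olsen, Sat afternoon→Marcus.
Loads: Larsen 1/1, Ueda 1/1, Olsen 1/1, Novak 2/2, Xiong 2/2, Diallo 1/1, Marcus 1/1.

9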